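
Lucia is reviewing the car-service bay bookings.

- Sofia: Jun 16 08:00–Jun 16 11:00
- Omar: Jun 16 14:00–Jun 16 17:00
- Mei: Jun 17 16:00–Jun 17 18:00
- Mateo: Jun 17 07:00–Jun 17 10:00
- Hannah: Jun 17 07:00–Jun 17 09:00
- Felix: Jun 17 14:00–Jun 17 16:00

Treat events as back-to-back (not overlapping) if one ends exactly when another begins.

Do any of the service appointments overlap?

Sorted by start: Sofia, Omar, Mateo, Hannah, Felix, Mei.
Omar starts after Sofia ends, so nothing later overlaps Sofia either.
Mateo starts after Omar ends, so nothing later overlaps Omar either.
Hannah starts before Mateo ends → Mateo and Hannah overlap.
That's a conflict, so the schedule is not conflict-free.

Yes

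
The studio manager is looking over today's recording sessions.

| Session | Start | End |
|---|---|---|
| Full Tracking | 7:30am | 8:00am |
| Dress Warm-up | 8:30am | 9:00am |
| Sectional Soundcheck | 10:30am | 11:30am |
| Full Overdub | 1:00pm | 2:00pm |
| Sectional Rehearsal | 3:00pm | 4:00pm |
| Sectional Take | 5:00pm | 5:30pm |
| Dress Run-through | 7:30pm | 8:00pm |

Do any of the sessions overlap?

No

Check each pair: they overlap iff neither finishes before the other starts.
Sorted by start: Full Tracking, Dress Warm-up, Sectional Soundcheck, Full Overdub, Sectional Rehearsal, Sectional Take, Dress Run-through.
Dress Warm-up starts after Full Tracking ends, so Full Tracking has no further overlaps.
Sectional Soundcheck starts after Dress Warm-up ends, so Dress Warm-up has no further overlaps.
Full Overdub starts after Sectional Soundcheck ends, so Sectional Soundcheck has no further overlaps.
Sectional Rehearsal starts after Full Overdub ends, so Full Overdub has no further overlaps.
Sectional Take starts after Sectional Rehearsal ends, so Sectional Rehearsal has no further overlaps.
Dress Run-through starts after Sectional Take ends.
Every pair is clear; the schedule has no overlaps.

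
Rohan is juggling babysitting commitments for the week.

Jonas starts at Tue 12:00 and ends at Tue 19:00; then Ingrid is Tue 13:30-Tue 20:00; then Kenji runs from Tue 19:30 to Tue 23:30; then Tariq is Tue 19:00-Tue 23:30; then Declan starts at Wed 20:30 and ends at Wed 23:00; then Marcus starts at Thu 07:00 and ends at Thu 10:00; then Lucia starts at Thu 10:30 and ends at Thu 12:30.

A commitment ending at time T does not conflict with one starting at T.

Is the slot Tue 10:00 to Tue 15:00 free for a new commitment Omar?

Jonas: starts Tue 12:00 before Omar ends Tue 15:00, and ends Tue 19:00 after Omar starts Tue 10:00 → overlap.
Ingrid: starts Tue 13:30 before Omar ends Tue 15:00, and ends Tue 20:00 after Omar starts Tue 10:00 → overlap.
Tariq: starts Tue 19:00 at or after Omar ends Tue 15:00 → clear.
Kenji: starts Tue 19:30 at or after Omar ends Tue 15:00 → clear.
Declan: starts Wed 20:30 at or after Omar ends Tue 15:00 → clear.
Marcus: starts Thu 07:00 at or after Omar ends Tue 15:00 → clear.
Lucia: starts Thu 10:30 at or after Omar ends Tue 15:00 → clear.
Omar overlaps Jonas, Ingrid.

No — it overlaps Ingrid, Jonas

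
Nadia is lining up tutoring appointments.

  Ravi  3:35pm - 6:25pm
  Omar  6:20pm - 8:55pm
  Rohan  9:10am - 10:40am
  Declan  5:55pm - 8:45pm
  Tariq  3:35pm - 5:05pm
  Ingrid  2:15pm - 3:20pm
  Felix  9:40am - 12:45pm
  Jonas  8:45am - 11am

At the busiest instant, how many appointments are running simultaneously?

Sweep the timeline, counting +1 at each start and −1 at each end (ends before starts at a tie):
8:45am start Jonas → 1
9:10am start Rohan → 2
9:40am start Felix → 3
10:40am end Rohan → 2
11am end Jonas → 1
12:45pm end Felix → 0
2:15pm start Ingrid → 1
3:20pm end Ingrid → 0
3:35pm start Ravi → 1
3:35pm start Tariq → 2
5:05pm end Tariq → 1
5:55pm start Declan → 2
6:20pm start Omar → 3
6:25pm end Ravi → 2
8:45pm end Declan → 1
8:55pm end Omar → 0
Peak is 3, at 9:40am (Felix, Jonas, Rohan).

3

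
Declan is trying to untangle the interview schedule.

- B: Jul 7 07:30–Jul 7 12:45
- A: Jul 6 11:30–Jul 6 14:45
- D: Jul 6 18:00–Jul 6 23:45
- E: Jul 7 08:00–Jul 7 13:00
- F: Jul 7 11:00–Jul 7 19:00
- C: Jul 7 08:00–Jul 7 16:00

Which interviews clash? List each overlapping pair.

B & C, B & E, B & F, C & E, C & F, E & F

Sorted by start: A, D, B, C, E, F.
D starts after A ends, so A has no further overlaps.
B starts after D ends, so D has no further overlaps.
C starts before B ends → B and C overlap.
E starts before B ends → B and E overlap.
F starts before B ends → B and F overlap.
E starts before C ends → C and E overlap.
F starts before C ends → C and F overlap.
F starts before E ends → E and F overlap.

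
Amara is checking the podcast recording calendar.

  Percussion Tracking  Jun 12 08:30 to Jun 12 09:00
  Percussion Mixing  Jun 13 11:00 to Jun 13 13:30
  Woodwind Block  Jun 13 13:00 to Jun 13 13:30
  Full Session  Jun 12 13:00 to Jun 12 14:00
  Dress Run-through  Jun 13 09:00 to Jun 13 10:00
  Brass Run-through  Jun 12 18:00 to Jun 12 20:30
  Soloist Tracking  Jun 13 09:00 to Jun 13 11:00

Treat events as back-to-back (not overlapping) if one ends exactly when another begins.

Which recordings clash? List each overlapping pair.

Dress Run-through & Soloist Tracking, Percussion Mixing & Woodwind Block

Sorted by start: Percussion Tracking, Full Session, Brass Run-through, Dress Run-through, Soloist Tracking, Percussion Mixing, Woodwind Block.
Full Session starts after Percussion Tracking ends — done with Percussion Tracking.
Brass Run-through starts after Full Session ends — done with Full Session.
Dress Run-through starts after Brass Run-through ends — done with Brass Run-through.
Soloist Tracking starts before Dress Run-through ends → Dress Run-through and Soloist Tracking overlap.
Percussion Mixing starts after Dress Run-through ends — done with Dress Run-through.
Percussion Mixing starts exactly when Soloist Tracking ends (back-to-back, no overlap) — done with Soloist Tracking.
Woodwind Block starts before Percussion Mixing ends → Percussion Mixing and Woodwind Block overlap.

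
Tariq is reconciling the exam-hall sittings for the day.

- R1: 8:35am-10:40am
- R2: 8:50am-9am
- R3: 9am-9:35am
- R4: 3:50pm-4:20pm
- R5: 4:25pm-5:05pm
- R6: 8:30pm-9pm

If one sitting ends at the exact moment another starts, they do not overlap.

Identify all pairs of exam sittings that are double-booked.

Check each pair: they overlap iff neither finishes before the other starts.
Sorted by start: R1, R2, R3, R4, R5, R6.
R2 starts before R1 ends → R1 and R2 overlap.
R3 starts before R1 ends → R1 and R3 overlap.
R4 starts after R1 ends — done with R1.
R3 starts exactly when R2 ends (back-to-back, no overlap) — done with R2.
R4 starts after R3 ends — done with R3.
R5 starts after R4 ends — done with R4.
R6 starts after R5 ends.

R1 & R2, R1 & R3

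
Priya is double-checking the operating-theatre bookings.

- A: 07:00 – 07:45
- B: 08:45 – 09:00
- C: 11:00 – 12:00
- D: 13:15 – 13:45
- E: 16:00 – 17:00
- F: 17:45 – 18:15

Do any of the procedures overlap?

No

Sorted by start: A, B, C, D, E, F.
B starts after A ends, so nothing later overlaps A either.
C starts after B ends, so nothing later overlaps B either.
D starts after C ends, so nothing later overlaps C either.
E starts after D ends, so nothing later overlaps D either.
F starts after E ends.
Every pair is clear; the schedule has no overlaps.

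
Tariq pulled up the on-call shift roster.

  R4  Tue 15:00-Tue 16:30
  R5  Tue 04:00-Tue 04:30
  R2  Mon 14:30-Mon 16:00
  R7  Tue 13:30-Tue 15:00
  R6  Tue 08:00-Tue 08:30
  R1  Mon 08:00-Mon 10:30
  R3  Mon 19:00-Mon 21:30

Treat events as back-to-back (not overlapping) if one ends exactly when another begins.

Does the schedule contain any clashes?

No

Sorted by start: R1, R2, R3, R5, R6, R7, R4.
R2 starts after R1 ends — done with R1.
R3 starts after R2 ends — done with R2.
R5 starts after R3 ends — done with R3.
R6 starts after R5 ends — done with R5.
R7 starts after R6 ends — done with R6.
R4 starts exactly when R7 ends (back-to-back, no overlap).
Every pair is clear; the schedule has no overlaps.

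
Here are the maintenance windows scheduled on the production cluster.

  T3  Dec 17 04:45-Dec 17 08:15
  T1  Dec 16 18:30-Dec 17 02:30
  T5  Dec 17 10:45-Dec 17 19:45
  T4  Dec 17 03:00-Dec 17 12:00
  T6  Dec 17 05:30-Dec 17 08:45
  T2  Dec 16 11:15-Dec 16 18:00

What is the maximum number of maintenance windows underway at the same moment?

3

Sort all start/end points and keep a running count:
Dec 16 11:15 start T2 → 1
Dec 16 18:00 end T2 → 0
Dec 16 18:30 start T1 → 1
Dec 17 02:30 end T1 → 0
Dec 17 03:00 start T4 → 1
Dec 17 04:45 start T3 → 2
Dec 17 05:30 start T6 → 3
Dec 17 08:15 end T3 → 2
Dec 17 08:45 end T6 → 1
Dec 17 10:45 start T5 → 2
Dec 17 12:00 end T4 → 1
Dec 17 19:45 end T5 → 0
Peak is 3, at Dec 17 05:30 (T3, T4, T6).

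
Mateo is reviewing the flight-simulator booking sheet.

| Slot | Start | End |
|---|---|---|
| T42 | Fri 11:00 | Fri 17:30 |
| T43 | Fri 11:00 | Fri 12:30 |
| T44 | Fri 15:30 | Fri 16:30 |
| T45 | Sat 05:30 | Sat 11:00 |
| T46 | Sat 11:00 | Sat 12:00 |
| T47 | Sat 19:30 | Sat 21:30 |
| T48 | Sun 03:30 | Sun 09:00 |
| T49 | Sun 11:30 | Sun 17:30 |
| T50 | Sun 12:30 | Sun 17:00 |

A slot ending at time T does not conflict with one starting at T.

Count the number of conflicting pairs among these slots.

3

Sorted by start: T42, T43, T44, T45, T46, T47, T48, T49, T50.
T43 starts before T42 ends → T42 and T43 overlap.
T44 starts before T42 ends → T42 and T44 overlap.
T45 starts after T42 ends — done with T42.
T44 starts after T43 ends — done with T43.
T45 starts after T44 ends — done with T44.
T46 starts exactly when T45 ends (back-to-back, no overlap) — done with T45.
T47 starts after T46 ends — done with T46.
T48 starts after T47 ends — done with T47.
T49 starts after T48 ends — done with T48.
T50 starts before T49 ends → T49 and T50 overlap.
Overlapping pairs: T42 & T43, T42 & T44, T49 & T50 — 3 in total.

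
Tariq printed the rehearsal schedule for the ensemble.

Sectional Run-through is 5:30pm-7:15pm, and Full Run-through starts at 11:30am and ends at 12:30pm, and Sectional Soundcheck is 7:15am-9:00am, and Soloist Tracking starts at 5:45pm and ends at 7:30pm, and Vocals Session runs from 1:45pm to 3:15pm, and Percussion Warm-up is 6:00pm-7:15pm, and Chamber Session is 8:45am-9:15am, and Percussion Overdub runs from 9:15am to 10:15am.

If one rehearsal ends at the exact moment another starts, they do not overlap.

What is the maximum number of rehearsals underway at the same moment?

3

Walk through starts and ends in time order (an end at T is processed before a start at T):
7:15am start Sectional Soundcheck → 1
8:45am start Chamber Session → 2
9:00am end Sectional Soundcheck → 1
9:15am end Chamber Session → 0
9:15am start Percussion Overdub → 1
10:15am end Percussion Overdub → 0
11:30am start Full Run-through → 1
12:30pm end Full Run-through → 0
1:45pm start Vocals Session → 1
3:15pm end Vocals Session → 0
5:30pm start Sectional Run-through → 1
5:45pm start Soloist Tracking → 2
6:00pm start Percussion Warm-up → 3
7:15pm end Percussion Warm-up → 2
7:15pm end Sectional Run-through → 1
7:30pm end Soloist Tracking → 0
Peak is 3, at 6:00pm (Percussion Warm-up, Sectional Run-through, Soloist Tracking).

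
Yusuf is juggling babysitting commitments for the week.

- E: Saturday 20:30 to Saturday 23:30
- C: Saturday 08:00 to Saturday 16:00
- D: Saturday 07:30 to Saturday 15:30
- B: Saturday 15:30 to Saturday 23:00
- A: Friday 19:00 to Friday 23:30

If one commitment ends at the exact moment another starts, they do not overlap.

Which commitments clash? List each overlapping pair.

Two intervals overlap when each starts before the other ends.
Sorted by start: A, D, C, B, E.
D starts after A ends, so A has no further overlaps.
C starts before D ends → D and C overlap.
B starts exactly when D ends (back-to-back, no overlap), so D has no further overlaps.
B starts before C ends → C and B overlap.
E starts after C ends.
E starts before B ends → B and E overlap.

B & C, B & E, C & D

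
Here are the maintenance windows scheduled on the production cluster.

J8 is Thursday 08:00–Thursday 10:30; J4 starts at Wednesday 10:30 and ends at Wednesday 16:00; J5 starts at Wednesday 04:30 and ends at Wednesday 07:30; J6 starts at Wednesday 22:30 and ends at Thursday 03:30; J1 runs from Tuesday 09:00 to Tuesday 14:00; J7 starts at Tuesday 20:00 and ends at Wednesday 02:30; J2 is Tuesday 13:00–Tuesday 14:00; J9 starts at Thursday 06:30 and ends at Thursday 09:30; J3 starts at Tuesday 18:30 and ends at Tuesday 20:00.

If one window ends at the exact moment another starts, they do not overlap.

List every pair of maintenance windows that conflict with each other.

J1 & J2, J8 & J9

Check each pair: they overlap iff neither finishes before the other starts.
Sorted by start: J1, J2, J3, J7, J5, J4, J6, J9, J8.
J2 starts before J1 ends → J1 and J2 overlap.
J3 starts after J1 ends — done with J1.
J3 starts after J2 ends — done with J2.
J7 starts exactly when J3 ends (back-to-back, no overlap) — done with J3.
J5 starts after J7 ends — done with J7.
J4 starts after J5 ends — done with J5.
J6 starts after J4 ends — done with J4.
J9 starts after J6 ends — done with J6.
J8 starts before J9 ends → J9 and J8 overlap.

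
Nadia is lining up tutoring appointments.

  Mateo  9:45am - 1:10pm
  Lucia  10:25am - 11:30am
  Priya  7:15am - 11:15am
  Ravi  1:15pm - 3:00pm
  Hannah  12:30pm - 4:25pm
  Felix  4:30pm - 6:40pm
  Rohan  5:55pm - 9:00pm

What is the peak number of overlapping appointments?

Sweep the timeline, counting +1 at each start and −1 at each end (ends before starts at a tie):
7:15am start Priya → 1
9:45am start Mateo → 2
10:25am start Lucia → 3
11:15am end Priya → 2
11:30am end Lucia → 1
12:30pm start Hannah → 2
1:10pm end Mateo → 1
1:15pm start Ravi → 2
3:00pm end Ravi → 1
4:25pm end Hannah → 0
4:30pm start Felix → 1
5:55pm start Rohan → 2
6:40pm end Felix → 1
9:00pm end Rohan → 0
Peak is 3, at 10:25am (Lucia, Mateo, Priya).

3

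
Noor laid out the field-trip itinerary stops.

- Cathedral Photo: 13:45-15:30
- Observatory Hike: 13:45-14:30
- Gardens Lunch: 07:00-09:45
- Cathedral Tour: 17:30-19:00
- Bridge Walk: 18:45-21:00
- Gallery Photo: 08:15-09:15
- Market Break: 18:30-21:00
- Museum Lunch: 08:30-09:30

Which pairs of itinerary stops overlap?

Check each pair: they overlap iff neither finishes before the other starts.
Sorted by start: Gardens Lunch, Gallery Photo, Museum Lunch, Observatory Hike, Cathedral Photo, Cathedral Tour, Market Break, Bridge Walk.
Gallery Photo starts before Gardens Lunch ends → Gardens Lunch and Gallery Photo overlap.
Museum Lunch starts before Gardens Lunch ends → Gardens Lunch and Museum Lunch overlap.
Observatory Hike starts after Gardens Lunch ends, so Gardens Lunch has no further overlaps.
Museum Lunch starts before Gallery Photo ends → Gallery Photo and Museum Lunch overlap.
Observatory Hike starts after Gallery Photo ends, so Gallery Photo has no further overlaps.
Observatory Hike starts after Museum Lunch ends, so Museum Lunch has no further overlaps.
Cathedral Photo starts before Observatory Hike ends → Observatory Hike and Cathedral Photo overlap.
Cathedral Tour starts after Observatory Hike ends, so Observatory Hike has no further overlaps.
Cathedral Tour starts after Cathedral Photo ends, so Cathedral Photo has no further overlaps.
Market Break starts before Cathedral Tour ends → Cathedral Tour and Market Break overlap.
Bridge Walk starts before Cathedral Tour ends → Cathedral Tour and Bridge Walk overlap.
Bridge Walk starts before Market Break ends → Market Break and Bridge Walk overlap.

Bridge Walk & Cathedral Tour, Bridge Walk & Market Break, Cathedral Photo & Observatory Hike, Cathedral Tour & Market Break, Gallery Photo & Gardens Lunch, Gallery Photo & Museum Lunch, Gardens Lunch & Museum Lunch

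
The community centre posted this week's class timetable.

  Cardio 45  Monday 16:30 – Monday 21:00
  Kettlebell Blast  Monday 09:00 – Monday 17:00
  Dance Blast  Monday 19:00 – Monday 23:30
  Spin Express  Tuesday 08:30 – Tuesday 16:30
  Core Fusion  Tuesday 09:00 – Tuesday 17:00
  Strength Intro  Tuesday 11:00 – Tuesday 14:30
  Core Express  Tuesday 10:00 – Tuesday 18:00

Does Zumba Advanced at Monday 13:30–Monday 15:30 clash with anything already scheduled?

Kettlebell Blast: starts Monday 09:00 before Zumba Advanced ends Monday 15:30, and ends Monday 17:00 after Zumba Advanced starts Monday 13:30 → overlap.
Cardio 45: starts Monday 16:30 at or after Zumba Advanced ends Monday 15:30 → clear.
Dance Blast: starts Monday 19:00 at or after Zumba Advanced ends Monday 15:30 → clear.
Spin Express: starts Tuesday 08:30 at or after Zumba Advanced ends Monday 15:30 → clear.
Core Fusion: starts Tuesday 09:00 at or after Zumba Advanced ends Monday 15:30 → clear.
Core Express: starts Tuesday 10:00 at or after Zumba Advanced ends Monday 15:30 → clear.
Strength Intro: starts Tuesday 11:00 at or after Zumba Advanced ends Monday 15:30 → clear.
Zumba Advanced overlaps Kettlebell Blast.

Yes — it overlaps Kettlebell Blast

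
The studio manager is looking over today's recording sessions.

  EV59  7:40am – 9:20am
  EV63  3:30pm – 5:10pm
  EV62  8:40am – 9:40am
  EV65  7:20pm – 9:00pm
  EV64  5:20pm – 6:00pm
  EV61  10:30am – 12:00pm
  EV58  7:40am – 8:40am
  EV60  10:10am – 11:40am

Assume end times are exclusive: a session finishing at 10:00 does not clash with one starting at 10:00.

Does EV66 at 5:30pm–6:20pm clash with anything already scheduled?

EV58: ends 8:40am at or before EV66 starts 5:30pm → clear.
EV59: ends 9:20am at or before EV66 starts 5:30pm → clear.
EV62: ends 9:40am at or before EV66 starts 5:30pm → clear.
EV60: ends 11:40am at or before EV66 starts 5:30pm → clear.
EV61: ends 12:00pm at or before EV66 starts 5:30pm → clear.
EV63: ends 5:10pm at or before EV66 starts 5:30pm → clear.
EV64: starts 5:20pm before EV66 ends 6:20pm, and ends 6:00pm after EV66 starts 5:30pm → overlap.
EV65: starts 7:20pm at or after EV66 ends 6:20pm → clear.
EV66 overlaps EV64.

Yes — it overlaps EV64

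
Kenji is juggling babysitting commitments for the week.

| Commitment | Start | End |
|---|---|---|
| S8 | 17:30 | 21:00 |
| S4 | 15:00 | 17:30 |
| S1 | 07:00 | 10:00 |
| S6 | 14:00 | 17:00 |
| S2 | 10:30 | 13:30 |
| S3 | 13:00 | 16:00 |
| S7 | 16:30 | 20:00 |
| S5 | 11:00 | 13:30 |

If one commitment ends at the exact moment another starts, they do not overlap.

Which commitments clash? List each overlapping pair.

Sorted by start: S1, S2, S5, S3, S6, S4, S7, S8.
S2 starts after S1 ends — done with S1.
S5 starts before S2 ends → S2 and S5 overlap.
S3 starts before S2 ends → S2 and S3 overlap.
S6 starts after S2 ends — done with S2.
S3 starts before S5 ends → S5 and S3 overlap.
S6 starts after S5 ends — done with S5.
S6 starts before S3 ends → S3 and S6 overlap.
S4 starts before S3 ends → S3 and S4 overlap.
S7 starts after S3 ends — done with S3.
S4 starts before S6 ends → S6 and S4 overlap.
S7 starts before S6 ends → S6 and S7 overlap.
S8 starts after S6 ends.
S7 starts before S4 ends → S4 and S7 overlap.
S8 starts exactly when S4 ends (back-to-back, no overlap).
S8 starts before S7 ends → S7 and S8 overlap.

S2 & S3, S2 & S5, S3 & S4, S3 & S5, S3 & S6, S4 & S6, S4 & S7, S6 & S7, S7 & S8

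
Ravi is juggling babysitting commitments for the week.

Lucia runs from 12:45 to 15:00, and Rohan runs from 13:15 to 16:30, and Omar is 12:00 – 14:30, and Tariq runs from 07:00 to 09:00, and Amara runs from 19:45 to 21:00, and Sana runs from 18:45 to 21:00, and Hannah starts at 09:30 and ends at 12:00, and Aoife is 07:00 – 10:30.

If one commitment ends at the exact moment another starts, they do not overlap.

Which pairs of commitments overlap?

Amara & Sana, Aoife & Hannah, Aoife & Tariq, Lucia & Omar, Lucia & Rohan, Omar & Rohan

Sorted by start: Aoife, Tariq, Hannah, Omar, Lucia, Rohan, Sana, Amara.
Tariq starts before Aoife ends → Aoife and Tariq overlap.
Hannah starts before Aoife ends → Aoife and Hannah overlap.
Omar starts after Aoife ends — done with Aoife.
Hannah starts after Tariq ends — done with Tariq.
Omar starts exactly when Hannah ends (back-to-back, no overlap) — done with Hannah.
Lucia starts before Omar ends → Omar and Lucia overlap.
Rohan starts before Omar ends → Omar and Rohan overlap.
Sana starts after Omar ends — done with Omar.
Rohan starts before Lucia ends → Lucia and Rohan overlap.
Sana starts after Lucia ends — done with Lucia.
Sana starts after Rohan ends — done with Rohan.
Amara starts before Sana ends → Sana and Amara overlap.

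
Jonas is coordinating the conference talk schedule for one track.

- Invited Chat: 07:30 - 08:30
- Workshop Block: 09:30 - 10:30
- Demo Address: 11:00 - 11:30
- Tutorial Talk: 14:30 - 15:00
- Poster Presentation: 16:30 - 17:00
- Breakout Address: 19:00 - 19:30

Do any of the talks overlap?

Two intervals overlap when each starts before the other ends.
Sorted by start: Invited Chat, Workshop Block, Demo Address, Tutorial Talk, Poster Presentation, Breakout Address.
Workshop Block starts after Invited Chat ends; Invited Chat is clear from here.
Demo Address starts after Workshop Block ends; Workshop Block is clear from here.
Tutorial Talk starts after Demo Address ends; Demo Address is clear from here.
Poster Presentation starts after Tutorial Talk ends; Tutorial Talk is clear from here.
Breakout Address starts after Poster Presentation ends.
Every pair is clear; the schedule has no overlaps.

No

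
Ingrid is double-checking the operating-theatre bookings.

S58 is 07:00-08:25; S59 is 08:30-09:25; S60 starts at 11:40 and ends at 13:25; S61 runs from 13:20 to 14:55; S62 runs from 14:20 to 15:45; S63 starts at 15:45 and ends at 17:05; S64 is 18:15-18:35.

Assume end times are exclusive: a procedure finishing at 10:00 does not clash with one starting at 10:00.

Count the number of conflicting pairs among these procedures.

Sorted by start: S58, S59, S60, S61, S62, S63, S64.
S59 starts after S58 ends, so nothing later overlaps S58 either.
S60 starts after S59 ends, so nothing later overlaps S59 either.
S61 starts before S60 ends → S60 and S61 overlap.
S62 starts after S60 ends, so nothing later overlaps S60 either.
S62 starts before S61 ends → S61 and S62 overlap.
S63 starts after S61 ends, so nothing later overlaps S61 either.
S63 starts exactly when S62 ends (back-to-back, no overlap), so nothing later overlaps S62 either.
S64 starts after S63 ends.
Overlapping pairs: S60 & S61, S61 & S62 — 2 in total.

2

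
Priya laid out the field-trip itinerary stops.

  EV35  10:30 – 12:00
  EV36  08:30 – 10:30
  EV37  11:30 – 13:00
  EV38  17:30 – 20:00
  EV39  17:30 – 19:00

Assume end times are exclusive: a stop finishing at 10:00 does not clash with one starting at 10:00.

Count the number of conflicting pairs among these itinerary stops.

Two intervals overlap when each starts before the other ends.
Sorted by start: EV36, EV35, EV37, EV38, EV39.
EV35 starts exactly when EV36 ends (back-to-back, no overlap), so EV36 has no further overlaps.
EV37 starts before EV35 ends → EV35 and EV37 overlap.
EV38 starts after EV35 ends, so EV35 has no further overlaps.
EV38 starts after EV37 ends, so EV37 has no further overlaps.
EV39 starts before EV38 ends → EV38 and EV39 overlap.
Overlapping pairs: EV35 & EV37, EV38 & EV39 — 2 in total.

2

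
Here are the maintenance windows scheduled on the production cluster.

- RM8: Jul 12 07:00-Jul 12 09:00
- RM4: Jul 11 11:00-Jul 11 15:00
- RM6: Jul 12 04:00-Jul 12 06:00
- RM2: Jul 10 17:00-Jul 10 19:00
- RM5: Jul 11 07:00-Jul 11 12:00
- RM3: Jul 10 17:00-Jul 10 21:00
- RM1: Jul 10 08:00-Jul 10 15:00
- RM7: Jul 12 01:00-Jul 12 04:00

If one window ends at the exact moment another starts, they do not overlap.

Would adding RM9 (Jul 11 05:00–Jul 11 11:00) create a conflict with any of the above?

Yes — it overlaps RM5

RM1: ends Jul 10 15:00 at or before RM9 starts Jul 11 05:00 → clear.
RM2: ends Jul 10 19:00 at or before RM9 starts Jul 11 05:00 → clear.
RM3: ends Jul 10 21:00 at or before RM9 starts Jul 11 05:00 → clear.
RM5: starts Jul 11 07:00 before RM9 ends Jul 11 11:00, and ends Jul 11 12:00 after RM9 starts Jul 11 05:00 → overlap.
RM4: starts Jul 11 11:00 at or after RM9 ends Jul 11 11:00 → clear.
RM7: starts Jul 12 01:00 at or after RM9 ends Jul 11 11:00 → clear.
RM6: starts Jul 12 04:00 at or after RM9 ends Jul 11 11:00 → clear.
RM8: starts Jul 12 07:00 at or after RM9 ends Jul 11 11:00 → clear.
RM9 overlaps RM5.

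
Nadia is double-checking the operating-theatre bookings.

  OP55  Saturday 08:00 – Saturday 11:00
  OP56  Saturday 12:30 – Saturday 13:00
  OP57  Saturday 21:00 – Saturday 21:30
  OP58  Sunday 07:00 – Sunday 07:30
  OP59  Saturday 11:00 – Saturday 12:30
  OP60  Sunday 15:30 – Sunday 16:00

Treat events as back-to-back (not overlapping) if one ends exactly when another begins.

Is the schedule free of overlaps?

Sorted by start: OP55, OP59, OP56, OP57, OP58, OP60.
OP59 starts exactly when OP55 ends (back-to-back, no overlap); OP55 is clear from here.
OP56 starts exactly when OP59 ends (back-to-back, no overlap); OP59 is clear from here.
OP57 starts after OP56 ends; OP56 is clear from here.
OP58 starts after OP57 ends; OP57 is clear from here.
OP60 starts after OP58 ends.
Every pair is clear; the schedule has no overlaps.

Yes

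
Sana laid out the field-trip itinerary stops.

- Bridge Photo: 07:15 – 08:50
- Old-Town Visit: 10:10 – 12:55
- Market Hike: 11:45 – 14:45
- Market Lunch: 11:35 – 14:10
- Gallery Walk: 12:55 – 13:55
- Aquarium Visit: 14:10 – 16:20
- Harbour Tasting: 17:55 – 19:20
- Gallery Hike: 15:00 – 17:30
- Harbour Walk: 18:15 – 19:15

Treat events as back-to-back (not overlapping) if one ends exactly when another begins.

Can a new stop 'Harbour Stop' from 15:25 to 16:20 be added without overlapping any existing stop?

No — it overlaps Aquarium Visit, Gallery Hike

Bridge Photo: ends 08:50 at or before Harbour Stop starts 15:25 → clear.
Old-Town Visit: ends 12:55 at or before Harbour Stop starts 15:25 → clear.
Market Lunch: ends 14:10 at or before Harbour Stop starts 15:25 → clear.
Market Hike: ends 14:45 at or before Harbour Stop starts 15:25 → clear.
Gallery Walk: ends 13:55 at or before Harbour Stop starts 15:25 → clear.
Aquarium Visit: starts 14:10 before Harbour Stop ends 16:20, and ends 16:20 after Harbour Stop starts 15:25 → overlap.
Gallery Hike: starts 15:00 before Harbour Stop ends 16:20, and ends 17:30 after Harbour Stop starts 15:25 → overlap.
Harbour Tasting: starts 17:55 at or after Harbour Stop ends 16:20 → clear.
Harbour Walk: starts 18:15 at or after Harbour Stop ends 16:20 → clear.
Harbour Stop overlaps Aquarium Visit, Gallery Hike.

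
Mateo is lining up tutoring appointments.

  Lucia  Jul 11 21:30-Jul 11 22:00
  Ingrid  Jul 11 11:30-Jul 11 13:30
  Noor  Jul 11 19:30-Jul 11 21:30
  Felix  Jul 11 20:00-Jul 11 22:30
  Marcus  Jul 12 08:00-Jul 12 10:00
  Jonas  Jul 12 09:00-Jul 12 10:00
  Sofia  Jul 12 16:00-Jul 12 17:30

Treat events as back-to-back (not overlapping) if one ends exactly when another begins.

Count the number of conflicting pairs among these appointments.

3

Check each pair: they overlap iff neither finishes before the other starts.
Sorted by start: Ingrid, Noor, Felix, Lucia, Marcus, Jonas, Sofia.
Noor starts after Ingrid ends, so Ingrid has no further overlaps.
Felix starts before Noor ends → Noor and Felix overlap.
Lucia starts exactly when Noor ends (back-to-back, no overlap), so Noor has no further overlaps.
Lucia starts before Felix ends → Felix and Lucia overlap.
Marcus starts after Felix ends, so Felix has no further overlaps.
Marcus starts after Lucia ends, so Lucia has no further overlaps.
Jonas starts before Marcus ends → Marcus and Jonas overlap.
Sofia starts after Marcus ends.
Sofia starts after Jonas ends.
Overlapping pairs: Felix & Lucia, Felix & Noor, Jonas & Marcus — 3 in total.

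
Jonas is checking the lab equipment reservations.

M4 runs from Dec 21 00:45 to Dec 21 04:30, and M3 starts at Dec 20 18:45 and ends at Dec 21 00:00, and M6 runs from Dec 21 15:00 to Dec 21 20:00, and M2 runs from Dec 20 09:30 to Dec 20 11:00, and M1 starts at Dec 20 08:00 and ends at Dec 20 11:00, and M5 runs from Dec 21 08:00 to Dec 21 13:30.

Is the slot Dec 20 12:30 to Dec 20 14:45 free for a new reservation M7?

Yes — the slot is free

M1: ends Dec 20 11:00 at or before M7 starts Dec 20 12:30 → clear.
M2: ends Dec 20 11:00 at or before M7 starts Dec 20 12:30 → clear.
M3: starts Dec 20 18:45 at or after M7 ends Dec 20 14:45 → clear.
M4: starts Dec 21 00:45 at or after M7 ends Dec 20 14:45 → clear.
M5: starts Dec 21 08:00 at or after M7 ends Dec 20 14:45 → clear.
M6: starts Dec 21 15:00 at or after M7 ends Dec 20 14:45 → clear.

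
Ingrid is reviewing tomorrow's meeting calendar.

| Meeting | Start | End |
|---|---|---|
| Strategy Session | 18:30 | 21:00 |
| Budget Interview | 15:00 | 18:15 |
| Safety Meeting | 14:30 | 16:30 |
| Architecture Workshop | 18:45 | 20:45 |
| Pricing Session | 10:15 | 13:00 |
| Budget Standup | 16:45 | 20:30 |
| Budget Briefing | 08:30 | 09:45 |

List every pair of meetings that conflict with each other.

Architecture Workshop & Budget Standup, Architecture Workshop & Strategy Session, Budget Interview & Budget Standup, Budget Interview & Safety Meeting, Budget Standup & Strategy Session

Sorted by start: Budget Briefing, Pricing Session, Safety Meeting, Budget Interview, Budget Standup, Strategy Session, Architecture Workshop.
Pricing Session starts after Budget Briefing ends, so Budget Briefing has no further overlaps.
Safety Meeting starts after Pricing Session ends, so Pricing Session has no further overlaps.
Budget Interview starts before Safety Meeting ends → Safety Meeting and Budget Interview overlap.
Budget Standup starts after Safety Meeting ends, so Safety Meeting has no further overlaps.
Budget Standup starts before Budget Interview ends → Budget Interview and Budget Standup overlap.
Strategy Session starts after Budget Interview ends, so Budget Interview has no further overlaps.
Strategy Session starts before Budget Standup ends → Budget Standup and Strategy Session overlap.
Architecture Workshop starts before Budget Standup ends → Budget Standup and Architecture Workshop overlap.
Architecture Workshop starts before Strategy Session ends → Strategy Session and Architecture Workshop overlap.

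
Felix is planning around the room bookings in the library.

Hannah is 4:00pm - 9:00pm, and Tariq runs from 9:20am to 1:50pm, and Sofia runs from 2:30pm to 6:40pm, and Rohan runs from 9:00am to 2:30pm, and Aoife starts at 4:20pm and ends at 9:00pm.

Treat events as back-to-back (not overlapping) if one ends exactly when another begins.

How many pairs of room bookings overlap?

Sorted by start: Rohan, Tariq, Sofia, Hannah, Aoife.
Tariq starts before Rohan ends → Rohan and Tariq overlap.
Sofia starts exactly when Rohan ends (back-to-back, no overlap); Rohan is clear from here.
Sofia starts after Tariq ends; Tariq is clear from here.
Hannah starts before Sofia ends → Sofia and Hannah overlap.
Aoife starts before Sofia ends → Sofia and Aoife overlap.
Aoife starts before Hannah ends → Hannah and Aoife overlap.
Overlapping pairs: Aoife & Hannah, Aoife & Sofia, Hannah & Sofia, Rohan & Tariq — 4 in total.

4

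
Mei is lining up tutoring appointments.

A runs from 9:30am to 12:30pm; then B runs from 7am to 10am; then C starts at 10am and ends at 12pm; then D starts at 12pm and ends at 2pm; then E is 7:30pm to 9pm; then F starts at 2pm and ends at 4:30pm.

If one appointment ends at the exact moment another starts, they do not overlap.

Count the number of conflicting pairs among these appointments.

3

Sorted by start: B, A, C, D, F, E.
A starts before B ends → B and A overlap.
C starts exactly when B ends (back-to-back, no overlap); B is clear from here.
C starts before A ends → A and C overlap.
D starts before A ends → A and D overlap.
F starts after A ends; A is clear from here.
D starts exactly when C ends (back-to-back, no overlap); C is clear from here.
F starts exactly when D ends (back-to-back, no overlap); D is clear from here.
E starts after F ends.
Overlapping pairs: A & B, A & C, A & D — 3 in total.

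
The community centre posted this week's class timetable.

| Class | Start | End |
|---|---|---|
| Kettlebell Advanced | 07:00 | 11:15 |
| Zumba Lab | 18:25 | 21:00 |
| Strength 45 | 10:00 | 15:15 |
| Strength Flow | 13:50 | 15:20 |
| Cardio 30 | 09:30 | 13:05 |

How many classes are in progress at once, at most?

3

Sort all start/end points and keep a running count:
07:00 start Kettlebell Advanced → 1
09:30 start Cardio 30 → 2
10:00 start Strength 45 → 3
11:15 end Kettlebell Advanced → 2
13:05 end Cardio 30 → 1
13:50 start Strength Flow → 2
15:15 end Strength 45 → 1
15:20 end Strength Flow → 0
18:25 start Zumba Lab → 1
21:00 end Zumba Lab → 0
Peak is 3, at 10:00 (Cardio 30, Kettlebell Advanced, Strength 45).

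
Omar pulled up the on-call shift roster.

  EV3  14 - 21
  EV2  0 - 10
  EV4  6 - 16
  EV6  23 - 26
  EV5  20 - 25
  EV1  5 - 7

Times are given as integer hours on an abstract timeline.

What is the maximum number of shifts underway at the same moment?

3

Sort all start/end points and keep a running count:
0 start EV2 → 1
5 start EV1 → 2
6 start EV4 → 3
7 end EV1 → 2
10 end EV2 → 1
14 start EV3 → 2
16 end EV4 → 1
20 start EV5 → 2
21 end EV3 → 1
23 start EV6 → 2
25 end EV5 → 1
26 end EV6 → 0
Peak is 3, at 6 (EV1, EV2, EV4).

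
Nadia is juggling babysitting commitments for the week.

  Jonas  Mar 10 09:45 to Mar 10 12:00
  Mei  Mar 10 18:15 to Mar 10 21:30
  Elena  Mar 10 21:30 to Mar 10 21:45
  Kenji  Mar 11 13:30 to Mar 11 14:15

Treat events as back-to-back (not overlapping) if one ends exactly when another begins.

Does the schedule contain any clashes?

No

Sorted by start: Jonas, Mei, Elena, Kenji.
Mei starts after Jonas ends, so Jonas has no further overlaps.
Elena starts exactly when Mei ends (back-to-back, no overlap), so Mei has no further overlaps.
Kenji starts after Elena ends.
Every pair is clear; the schedule has no overlaps.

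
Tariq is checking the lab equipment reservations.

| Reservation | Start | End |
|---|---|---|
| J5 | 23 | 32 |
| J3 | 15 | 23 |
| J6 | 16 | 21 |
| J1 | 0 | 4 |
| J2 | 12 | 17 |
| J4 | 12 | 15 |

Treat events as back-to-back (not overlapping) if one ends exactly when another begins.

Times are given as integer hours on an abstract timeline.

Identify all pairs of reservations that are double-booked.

J2 & J3, J2 & J4, J2 & J6, J3 & J6

Sorted by start: J1, J2, J4, J3, J6, J5.
J2 starts after J1 ends — done with J1.
J4 starts before J2 ends → J2 and J4 overlap.
J3 starts before J2 ends → J2 and J3 overlap.
J6 starts before J2 ends → J2 and J6 overlap.
J5 starts after J2 ends.
J3 starts exactly when J4 ends (back-to-back, no overlap) — done with J4.
J6 starts before J3 ends → J3 and J6 overlap.
J5 starts exactly when J3 ends (back-to-back, no overlap).
J5 starts after J6 ends.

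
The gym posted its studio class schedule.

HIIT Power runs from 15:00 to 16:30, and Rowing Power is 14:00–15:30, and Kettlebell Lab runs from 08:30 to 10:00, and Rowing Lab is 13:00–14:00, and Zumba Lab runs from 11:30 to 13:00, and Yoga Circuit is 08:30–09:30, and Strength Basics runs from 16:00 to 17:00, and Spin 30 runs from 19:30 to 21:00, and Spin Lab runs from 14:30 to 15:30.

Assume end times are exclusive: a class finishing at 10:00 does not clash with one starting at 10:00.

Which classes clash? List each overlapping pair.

Sorted by start: Kettlebell Lab, Yoga Circuit, Zumba Lab, Rowing Lab, Rowing Power, Spin Lab, HIIT Power, Strength Basics, Spin 30.
Yoga Circuit starts before Kettlebell Lab ends → Kettlebell Lab and Yoga Circuit overlap.
Zumba Lab starts after Kettlebell Lab ends; Kettlebell Lab is clear from here.
Zumba Lab starts after Yoga Circuit ends; Yoga Circuit is clear from here.
Rowing Lab starts exactly when Zumba Lab ends (back-to-back, no overlap); Zumba Lab is clear from here.
Rowing Power starts exactly when Rowing Lab ends (back-to-back, no overlap); Rowing Lab is clear from here.
Spin Lab starts before Rowing Power ends → Rowing Power and Spin Lab overlap.
HIIT Power starts before Rowing Power ends → Rowing Power and HIIT Power overlap.
Strength Basics starts after Rowing Power ends; Rowing Power is clear from here.
HIIT Power starts before Spin Lab ends → Spin Lab and HIIT Power overlap.
Strength Basics starts after Spin Lab ends; Spin Lab is clear from here.
Strength Basics starts before HIIT Power ends → HIIT Power and Strength Basics overlap.
Spin 30 starts after HIIT Power ends.
Spin 30 starts after Strength Basics ends.

HIIT Power & Rowing Power, HIIT Power & Spin Lab, HIIT Power & Strength Basics, Kettlebell Lab & Yoga Circuit, Rowing Power & Spin Lab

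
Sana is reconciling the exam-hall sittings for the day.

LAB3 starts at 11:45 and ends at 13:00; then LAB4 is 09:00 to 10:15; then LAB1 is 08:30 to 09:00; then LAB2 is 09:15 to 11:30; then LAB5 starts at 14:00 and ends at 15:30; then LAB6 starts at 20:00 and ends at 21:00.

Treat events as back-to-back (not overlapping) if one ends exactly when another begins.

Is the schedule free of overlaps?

Sorted by start: LAB1, LAB4, LAB2, LAB3, LAB5, LAB6.
LAB4 starts exactly when LAB1 ends (back-to-back, no overlap) — done with LAB1.
LAB2 starts before LAB4 ends → LAB4 and LAB2 overlap.
That's a conflict, so the schedule is not conflict-free.

No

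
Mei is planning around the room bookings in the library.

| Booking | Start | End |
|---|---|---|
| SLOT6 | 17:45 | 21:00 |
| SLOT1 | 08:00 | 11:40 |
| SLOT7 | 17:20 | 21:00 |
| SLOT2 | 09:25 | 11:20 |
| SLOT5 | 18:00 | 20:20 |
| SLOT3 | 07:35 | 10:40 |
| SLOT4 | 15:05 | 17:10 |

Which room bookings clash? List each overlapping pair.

SLOT1 & SLOT2, SLOT1 & SLOT3, SLOT2 & SLOT3, SLOT5 & SLOT6, SLOT5 & SLOT7, SLOT6 & SLOT7

Two intervals overlap when each starts before the other ends.
Sorted by start: SLOT3, SLOT1, SLOT2, SLOT4, SLOT7, SLOT6, SLOT5.
SLOT1 starts before SLOT3 ends → SLOT3 and SLOT1 overlap.
SLOT2 starts before SLOT3 ends → SLOT3 and SLOT2 overlap.
SLOT4 starts after SLOT3 ends, so SLOT3 has no further overlaps.
SLOT2 starts before SLOT1 ends → SLOT1 and SLOT2 overlap.
SLOT4 starts after SLOT1 ends, so SLOT1 has no further overlaps.
SLOT4 starts after SLOT2 ends, so SLOT2 has no further overlaps.
SLOT7 starts after SLOT4 ends, so SLOT4 has no further overlaps.
SLOT6 starts before SLOT7 ends → SLOT7 and SLOT6 overlap.
SLOT5 starts before SLOT7 ends → SLOT7 and SLOT5 overlap.
SLOT5 starts before SLOT6 ends → SLOT6 and SLOT5 overlap.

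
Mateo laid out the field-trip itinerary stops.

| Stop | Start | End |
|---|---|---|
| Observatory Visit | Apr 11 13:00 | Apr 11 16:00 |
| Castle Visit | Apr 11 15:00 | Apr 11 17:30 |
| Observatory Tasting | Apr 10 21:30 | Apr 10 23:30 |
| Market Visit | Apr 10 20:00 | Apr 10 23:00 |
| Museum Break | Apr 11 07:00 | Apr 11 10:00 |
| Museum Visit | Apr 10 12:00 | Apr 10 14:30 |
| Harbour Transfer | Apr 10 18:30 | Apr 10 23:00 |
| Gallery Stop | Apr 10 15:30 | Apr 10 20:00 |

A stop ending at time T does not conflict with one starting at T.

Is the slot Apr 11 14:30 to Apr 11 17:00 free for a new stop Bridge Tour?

No — it overlaps Castle Visit, Observatory Visit

Museum Visit: ends Apr 10 14:30 at or before Bridge Tour starts Apr 11 14:30 → clear.
Gallery Stop: ends Apr 10 20:00 at or before Bridge Tour starts Apr 11 14:30 → clear.
Harbour Transfer: ends Apr 10 23:00 at or before Bridge Tour starts Apr 11 14:30 → clear.
Market Visit: ends Apr 10 23:00 at or before Bridge Tour starts Apr 11 14:30 → clear.
Observatory Tasting: ends Apr 10 23:30 at or before Bridge Tour starts Apr 11 14:30 → clear.
Museum Break: ends Apr 11 10:00 at or before Bridge Tour starts Apr 11 14:30 → clear.
Observatory Visit: starts Apr 11 13:00 before Bridge Tour ends Apr 11 17:00, and ends Apr 11 16:00 after Bridge Tour starts Apr 11 14:30 → overlap.
Castle Visit: starts Apr 11 15:00 before Bridge Tour ends Apr 11 17:00, and ends Apr 11 17:30 after Bridge Tour starts Apr 11 14:30 → overlap.
Bridge Tour overlaps Castle Visit, Observatory Visit.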